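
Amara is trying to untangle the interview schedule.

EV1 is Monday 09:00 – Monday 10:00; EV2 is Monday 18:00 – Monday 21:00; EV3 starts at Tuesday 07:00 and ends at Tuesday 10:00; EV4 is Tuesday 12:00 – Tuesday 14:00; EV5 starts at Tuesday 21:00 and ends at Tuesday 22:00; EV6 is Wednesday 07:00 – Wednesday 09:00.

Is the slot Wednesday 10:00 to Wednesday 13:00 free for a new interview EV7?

Yes — the slot is free

EV1: ends Monday 10:00 at or before EV7 starts Wednesday 10:00 → clear.
EV2: ends Monday 21:00 at or before EV7 starts Wednesday 10:00 → clear.
EV3: ends Tuesday 10:00 at or before EV7 starts Wednesday 10:00 → clear.
EV4: ends Tuesday 14:00 at or before EV7 starts Wednesday 10:00 → clear.
EV5: ends Tuesday 22:00 at or before EV7 starts Wednesday 10:00 → clear.
EV6: ends Wednesday 09:00 at or before EV7 starts Wednesday 10:00 → clear.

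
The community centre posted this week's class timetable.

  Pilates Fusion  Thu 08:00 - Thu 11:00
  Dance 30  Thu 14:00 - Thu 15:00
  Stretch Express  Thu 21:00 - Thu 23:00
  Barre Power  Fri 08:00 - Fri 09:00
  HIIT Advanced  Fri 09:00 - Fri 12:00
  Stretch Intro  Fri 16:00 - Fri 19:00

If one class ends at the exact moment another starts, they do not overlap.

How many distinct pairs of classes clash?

Check each pair: they overlap iff neither finishes before the other starts.
Sorted by start: Pilates Fusion, Dance 30, Stretch Express, Barre Power, HIIT Advanced, Stretch Intro.
Dance 30 starts after Pilates Fusion ends, so nothing later overlaps Pilates Fusion either.
Stretch Express starts after Dance 30 ends, so nothing later overlaps Dance 30 either.
Barre Power starts after Stretch Express ends, so nothing later overlaps Stretch Express either.
HIIT Advanced starts exactly when Barre Power ends (back-to-back, no overlap), so nothing later overlaps Barre Power either.
Stretch Intro starts after HIIT Advanced ends.
No pair overlaps.

0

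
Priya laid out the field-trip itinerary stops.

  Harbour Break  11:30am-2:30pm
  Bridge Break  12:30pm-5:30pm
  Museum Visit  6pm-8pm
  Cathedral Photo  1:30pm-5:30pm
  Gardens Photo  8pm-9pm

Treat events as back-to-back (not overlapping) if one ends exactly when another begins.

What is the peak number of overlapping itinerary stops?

3

Walk through starts and ends in time order (an end at T is processed before a start at T):
11:30am start Harbour Break → 1
12:30pm start Bridge Break → 2
1:30pm start Cathedral Photo → 3
2:30pm end Harbour Break → 2
5:30pm end Bridge Break → 1
5:30pm end Cathedral Photo → 0
6pm start Museum Visit → 1
8pm end Museum Visit → 0
8pm start Gardens Photo → 1
9pm end Gardens Photo → 0
Peak is 3, at 1:30pm (Bridge Break, Cathedral Photo, Harbour Break).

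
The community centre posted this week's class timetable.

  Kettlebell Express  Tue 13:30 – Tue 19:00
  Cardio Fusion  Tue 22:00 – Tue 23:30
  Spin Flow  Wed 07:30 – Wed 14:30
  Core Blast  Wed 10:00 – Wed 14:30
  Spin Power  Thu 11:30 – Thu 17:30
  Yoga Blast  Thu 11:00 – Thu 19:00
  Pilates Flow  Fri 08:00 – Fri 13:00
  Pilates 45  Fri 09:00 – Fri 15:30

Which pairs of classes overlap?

Check each pair: they overlap iff neither finishes before the other starts.
Sorted by start: Kettlebell Express, Cardio Fusion, Spin Flow, Core Blast, Yoga Blast, Spin Power, Pilates Flow, Pilates 45.
Cardio Fusion starts after Kettlebell Express ends, so nothing later overlaps Kettlebell Express either.
Spin Flow starts after Cardio Fusion ends, so nothing later overlaps Cardio Fusion either.
Core Blast starts before Spin Flow ends → Spin Flow and Core Blast overlap.
Yoga Blast starts after Spin Flow ends, so nothing later overlaps Spin Flow either.
Yoga Blast starts after Core Blast ends, so nothing later overlaps Core Blast either.
Spin Power starts before Yoga Blast ends → Yoga Blast and Spin Power overlap.
Pilates Flow starts after Yoga Blast ends, so nothing later overlaps Yoga Blast either.
Pilates Flow starts after Spin Power ends, so nothing later overlaps Spin Power either.
Pilates 45 starts before Pilates Flow ends → Pilates Flow and Pilates 45 overlap.

Core Blast & Spin Flow, Pilates 45 & Pilates Flow, Spin Power & Yoga Blast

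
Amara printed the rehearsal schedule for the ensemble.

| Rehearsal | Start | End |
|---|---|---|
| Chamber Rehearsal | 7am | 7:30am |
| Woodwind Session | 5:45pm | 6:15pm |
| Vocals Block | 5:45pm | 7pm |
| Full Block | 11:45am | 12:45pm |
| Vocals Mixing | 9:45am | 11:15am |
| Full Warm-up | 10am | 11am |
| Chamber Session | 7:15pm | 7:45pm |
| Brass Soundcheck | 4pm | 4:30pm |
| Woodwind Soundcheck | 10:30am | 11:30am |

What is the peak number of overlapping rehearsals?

3

Sort all start/end points and keep a running count:
7am start Chamber Rehearsal → 1
7:30am end Chamber Rehearsal → 0
9:45am start Vocals Mixing → 1
10am start Full Warm-up → 2
10:30am start Woodwind Soundcheck → 3
11am end Full Warm-up → 2
11:15am end Vocals Mixing → 1
11:30am end Woodwind Soundcheck → 0
11:45am start Full Block → 1
12:45pm end Full Block → 0
4pm start Brass Soundcheck → 1
4:30pm end Brass Soundcheck → 0
5:45pm start Vocals Block → 1
5:45pm start Woodwind Session → 2
6:15pm end Woodwind Session → 1
7pm end Vocals Block → 0
7:15pm start Chamber Session → 1
7:45pm end Chamber Session → 0
Peak is 3, at 10:30am (Full Warm-up, Vocals Mixing, Woodwind Soundcheck).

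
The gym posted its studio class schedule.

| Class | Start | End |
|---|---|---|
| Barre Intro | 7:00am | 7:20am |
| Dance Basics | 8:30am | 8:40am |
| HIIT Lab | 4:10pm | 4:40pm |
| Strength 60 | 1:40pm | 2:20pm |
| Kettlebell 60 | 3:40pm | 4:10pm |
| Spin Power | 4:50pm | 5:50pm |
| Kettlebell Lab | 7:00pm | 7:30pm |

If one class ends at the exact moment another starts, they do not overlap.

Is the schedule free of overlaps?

Yes

Check each pair: they overlap iff neither finishes before the other starts.
Sorted by start: Barre Intro, Dance Basics, Strength 60, Kettlebell 60, HIIT Lab, Spin Power, Kettlebell Lab.
Dance Basics starts after Barre Intro ends, so Barre Intro has no further overlaps.
Strength 60 starts after Dance Basics ends, so Dance Basics has no further overlaps.
Kettlebell 60 starts after Strength 60 ends, so Strength 60 has no further overlaps.
HIIT Lab starts exactly when Kettlebell 60 ends (back-to-back, no overlap), so Kettlebell 60 has no further overlaps.
Spin Power starts after HIIT Lab ends, so HIIT Lab has no further overlaps.
Kettlebell Lab starts after Spin Power ends.
Every pair is clear; the schedule has no overlaps.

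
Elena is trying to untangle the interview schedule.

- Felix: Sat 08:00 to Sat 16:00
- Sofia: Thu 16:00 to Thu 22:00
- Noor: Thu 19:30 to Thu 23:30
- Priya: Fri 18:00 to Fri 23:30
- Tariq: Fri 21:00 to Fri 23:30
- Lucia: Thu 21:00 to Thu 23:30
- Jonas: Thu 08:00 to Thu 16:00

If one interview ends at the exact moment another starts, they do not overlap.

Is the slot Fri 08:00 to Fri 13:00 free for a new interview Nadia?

Yes — the slot is free

Jonas: ends Thu 16:00 at or before Nadia starts Fri 08:00 → clear.
Sofia: ends Thu 22:00 at or before Nadia starts Fri 08:00 → clear.
Noor: ends Thu 23:30 at or before Nadia starts Fri 08:00 → clear.
Lucia: ends Thu 23:30 at or before Nadia starts Fri 08:00 → clear.
Priya: starts Fri 18:00 at or after Nadia ends Fri 13:00 → clear.
Tariq: starts Fri 21:00 at or after Nadia ends Fri 13:00 → clear.
Felix: starts Sat 08:00 at or after Nadia ends Fri 13:00 → clear.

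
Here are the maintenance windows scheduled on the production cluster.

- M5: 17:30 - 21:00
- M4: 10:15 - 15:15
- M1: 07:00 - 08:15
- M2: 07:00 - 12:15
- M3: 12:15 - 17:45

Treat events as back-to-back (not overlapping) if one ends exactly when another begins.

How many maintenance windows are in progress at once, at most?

Sweep the timeline, counting +1 at each start and −1 at each end (ends before starts at a tie):
07:00 start M1 → 1
07:00 start M2 → 2
08:15 end M1 → 1
10:15 start M4 → 2
12:15 end M2 → 1
12:15 start M3 → 2
15:15 end M4 → 1
17:30 start M5 → 2
17:45 end M3 → 1
21:00 end M5 → 0
Peak is 2, at 07:00 (M1, M2).

2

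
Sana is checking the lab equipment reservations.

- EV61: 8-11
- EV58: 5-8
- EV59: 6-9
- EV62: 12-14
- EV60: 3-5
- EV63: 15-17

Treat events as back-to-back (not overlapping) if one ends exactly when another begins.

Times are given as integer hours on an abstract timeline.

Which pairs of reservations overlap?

EV58 & EV59, EV59 & EV61

Sorted by start: EV60, EV58, EV59, EV61, EV62, EV63.
EV58 starts exactly when EV60 ends (back-to-back, no overlap), so nothing later overlaps EV60 either.
EV59 starts before EV58 ends → EV58 and EV59 overlap.
EV61 starts exactly when EV58 ends (back-to-back, no overlap), so nothing later overlaps EV58 either.
EV61 starts before EV59 ends → EV59 and EV61 overlap.
EV62 starts after EV59 ends, so nothing later overlaps EV59 either.
EV62 starts after EV61 ends, so nothing later overlaps EV61 either.
EV63 starts after EV62 ends.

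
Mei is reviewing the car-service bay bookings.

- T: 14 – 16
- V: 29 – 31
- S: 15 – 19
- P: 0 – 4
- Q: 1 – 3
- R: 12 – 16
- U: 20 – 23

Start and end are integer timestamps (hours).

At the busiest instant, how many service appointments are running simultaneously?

Sort all start/end points and keep a running count:
0 start P → 1
1 start Q → 2
3 end Q → 1
4 end P → 0
12 start R → 1
14 start T → 2
15 start S → 3
16 end R → 2
16 end T → 1
19 end S → 0
20 start U → 1
23 end U → 0
29 start V → 1
31 end V → 0
Peak is 3, at 15 (R, S, T).

3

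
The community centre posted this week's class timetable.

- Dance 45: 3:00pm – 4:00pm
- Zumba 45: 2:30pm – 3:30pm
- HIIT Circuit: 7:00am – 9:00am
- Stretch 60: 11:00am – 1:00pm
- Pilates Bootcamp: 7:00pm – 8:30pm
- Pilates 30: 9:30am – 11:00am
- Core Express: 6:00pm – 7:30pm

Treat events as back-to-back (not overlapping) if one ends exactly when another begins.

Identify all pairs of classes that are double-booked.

Check each pair: they overlap iff neither finishes before the other starts.
Sorted by start: HIIT Circuit, Pilates 30, Stretch 60, Zumba 45, Dance 45, Core Express, Pilates Bootcamp.
Pilates 30 starts after HIIT Circuit ends; HIIT Circuit is clear from here.
Stretch 60 starts exactly when Pilates 30 ends (back-to-back, no overlap); Pilates 30 is clear from here.
Zumba 45 starts after Stretch 60 ends; Stretch 60 is clear from here.
Dance 45 starts before Zumba 45 ends → Zumba 45 and Dance 45 overlap.
Core Express starts after Zumba 45 ends; Zumba 45 is clear from here.
Core Express starts after Dance 45 ends; Dance 45 is clear from here.
Pilates Bootcamp starts before Core Express ends → Core Express and Pilates Bootcamp overlap.

Core Express & Pilates Bootcamp, Dance 45 & Zumba 45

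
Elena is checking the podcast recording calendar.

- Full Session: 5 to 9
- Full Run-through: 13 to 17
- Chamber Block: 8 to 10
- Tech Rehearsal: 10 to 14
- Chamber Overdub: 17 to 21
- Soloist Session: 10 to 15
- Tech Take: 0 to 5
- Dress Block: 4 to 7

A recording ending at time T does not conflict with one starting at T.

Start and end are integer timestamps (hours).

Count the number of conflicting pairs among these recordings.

6

Two intervals overlap when each starts before the other ends.
Sorted by start: Tech Take, Dress Block, Full Session, Chamber Block, Tech Rehearsal, Soloist Session, Full Run-through, Chamber Overdub.
Dress Block starts before Tech Take ends → Tech Take and Dress Block overlap.
Full Session starts exactly when Tech Take ends (back-to-back, no overlap), so nothing later overlaps Tech Take either.
Full Session starts before Dress Block ends → Dress Block and Full Session overlap.
Chamber Block starts after Dress Block ends, so nothing later overlaps Dress Block either.
Chamber Block starts before Full Session ends → Full Session and Chamber Block overlap.
Tech Rehearsal starts after Full Session ends, so nothing later overlaps Full Session either.
Tech Rehearsal starts exactly when Chamber Block ends (back-to-back, no overlap), so nothing later overlaps Chamber Block either.
Soloist Session starts before Tech Rehearsal ends → Tech Rehearsal and Soloist Session overlap.
Full Run-through starts before Tech Rehearsal ends → Tech Rehearsal and Full Run-through overlap.
Chamber Overdub starts after Tech Rehearsal ends.
Full Run-through starts before Soloist Session ends → Soloist Session and Full Run-through overlap.
Chamber Overdub starts after Soloist Session ends.
Chamber Overdub starts exactly when Full Run-through ends (back-to-back, no overlap).
Overlapping pairs: Chamber Block & Full Session, Dress Block & Full Session, Dress Block & Tech Take, Full Run-through & Soloist Session, Full Run-through & Tech Rehearsal, Soloist Session & Tech Rehearsal — 6 in total.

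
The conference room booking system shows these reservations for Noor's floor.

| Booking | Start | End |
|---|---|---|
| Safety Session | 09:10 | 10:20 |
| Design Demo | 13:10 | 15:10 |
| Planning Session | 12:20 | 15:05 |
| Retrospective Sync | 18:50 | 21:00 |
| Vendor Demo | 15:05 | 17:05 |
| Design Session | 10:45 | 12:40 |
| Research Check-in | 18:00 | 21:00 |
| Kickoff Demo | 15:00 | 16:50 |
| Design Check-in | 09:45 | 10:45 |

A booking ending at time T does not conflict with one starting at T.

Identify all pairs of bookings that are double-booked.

Check each pair: they overlap iff neither finishes before the other starts.
Sorted by start: Safety Session, Design Check-in, Design Session, Planning Session, Design Demo, Kickoff Demo, Vendor Demo, Research Check-in, Retrospective Sync.
Design Check-in starts before Safety Session ends → Safety Session and Design Check-in overlap.
Design Session starts after Safety Session ends, so Safety Session has no further overlaps.
Design Session starts exactly when Design Check-in ends (back-to-back, no overlap), so Design Check-in has no further overlaps.
Planning Session starts before Design Session ends → Design Session and Planning Session overlap.
Design Demo starts after Design Session ends, so Design Session has no further overlaps.
Design Demo starts before Planning Session ends → Planning Session and Design Demo overlap.
Kickoff Demo starts before Planning Session ends → Planning Session and Kickoff Demo overlap.
Vendor Demo starts exactly when Planning Session ends (back-to-back, no overlap), so Planning Session has no further overlaps.
Kickoff Demo starts before Design Demo ends → Design Demo and Kickoff Demo overlap.
Vendor Demo starts before Design Demo ends → Design Demo and Vendor Demo overlap.
Research Check-in starts after Design Demo ends, so Design Demo has no further overlaps.
Vendor Demo starts before Kickoff Demo ends → Kickoff Demo and Vendor Demo overlap.
Research Check-in starts after Kickoff Demo ends, so Kickoff Demo has no further overlaps.
Research Check-in starts after Vendor Demo ends, so Vendor Demo has no further overlaps.
Retrospective Sync starts before Research Check-in ends → Research Check-in and Retrospective Sync overlap.

Design Check-in & Safety Session, Design Demo & Kickoff Demo, Design Demo & Planning Session, Design Demo & Vendor Demo, Design Session & Planning Session, Kickoff Demo & Planning Session, Kickoff Demo & Vendor Demo, Research Check-in & Retrospective Sync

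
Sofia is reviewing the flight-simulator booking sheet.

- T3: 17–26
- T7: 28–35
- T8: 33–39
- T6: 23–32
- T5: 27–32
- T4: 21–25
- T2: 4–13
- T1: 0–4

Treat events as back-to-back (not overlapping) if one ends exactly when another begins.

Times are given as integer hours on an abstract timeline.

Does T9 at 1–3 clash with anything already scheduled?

Yes — it overlaps T1

T1: starts 0 before T9 ends 3, and ends 4 after T9 starts 1 → overlap.
T2: starts 4 at or after T9 ends 3 → clear.
T3: starts 17 at or after T9 ends 3 → clear.
T4: starts 21 at or after T9 ends 3 → clear.
T6: starts 23 at or after T9 ends 3 → clear.
T5: starts 27 at or after T9 ends 3 → clear.
T7: starts 28 at or after T9 ends 3 → clear.
T8: starts 33 at or after T9 ends 3 → clear.
T9 overlaps T1.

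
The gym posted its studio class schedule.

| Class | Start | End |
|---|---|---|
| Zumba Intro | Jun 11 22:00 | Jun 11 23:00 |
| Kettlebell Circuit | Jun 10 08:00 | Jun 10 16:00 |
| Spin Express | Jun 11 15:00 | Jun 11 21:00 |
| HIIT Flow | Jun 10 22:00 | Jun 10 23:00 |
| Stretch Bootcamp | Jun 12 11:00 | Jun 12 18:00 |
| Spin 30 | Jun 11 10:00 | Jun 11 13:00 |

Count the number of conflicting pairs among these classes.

Sorted by start: Kettlebell Circuit, HIIT Flow, Spin 30, Spin Express, Zumba Intro, Stretch Bootcamp.
HIIT Flow starts after Kettlebell Circuit ends, so nothing later overlaps Kettlebell Circuit either.
Spin 30 starts after HIIT Flow ends, so nothing later overlaps HIIT Flow either.
Spin Express starts after Spin 30 ends, so nothing later overlaps Spin 30 either.
Zumba Intro starts after Spin Express ends, so nothing later overlaps Spin Express either.
Stretch Bootcamp starts after Zumba Intro ends.
No pair overlaps.

0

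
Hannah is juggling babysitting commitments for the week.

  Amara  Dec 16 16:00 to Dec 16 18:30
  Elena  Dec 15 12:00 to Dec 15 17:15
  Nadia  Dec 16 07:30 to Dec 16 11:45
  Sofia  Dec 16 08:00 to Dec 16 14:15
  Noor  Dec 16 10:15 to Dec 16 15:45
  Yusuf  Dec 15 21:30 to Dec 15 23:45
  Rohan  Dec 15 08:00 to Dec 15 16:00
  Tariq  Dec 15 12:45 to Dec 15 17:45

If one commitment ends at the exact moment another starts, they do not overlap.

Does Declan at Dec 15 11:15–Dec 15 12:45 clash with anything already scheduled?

Yes — it overlaps Elena, Rohan

Rohan: starts Dec 15 08:00 before Declan ends Dec 15 12:45, and ends Dec 15 16:00 after Declan starts Dec 15 11:15 → overlap.
Elena: starts Dec 15 12:00 before Declan ends Dec 15 12:45, and ends Dec 15 17:15 after Declan starts Dec 15 11:15 → overlap.
Tariq: starts Dec 15 12:45 at or after Declan ends Dec 15 12:45 → clear.
Yusuf: starts Dec 15 21:30 at or after Declan ends Dec 15 12:45 → clear.
Nadia: starts Dec 16 07:30 at or after Declan ends Dec 15 12:45 → clear.
Sofia: starts Dec 16 08:00 at or after Declan ends Dec 15 12:45 → clear.
Noor: starts Dec 16 10:15 at or after Declan ends Dec 15 12:45 → clear.
Amara: starts Dec 16 16:00 at or after Declan ends Dec 15 12:45 → clear.
Declan overlaps Rohan, Elena.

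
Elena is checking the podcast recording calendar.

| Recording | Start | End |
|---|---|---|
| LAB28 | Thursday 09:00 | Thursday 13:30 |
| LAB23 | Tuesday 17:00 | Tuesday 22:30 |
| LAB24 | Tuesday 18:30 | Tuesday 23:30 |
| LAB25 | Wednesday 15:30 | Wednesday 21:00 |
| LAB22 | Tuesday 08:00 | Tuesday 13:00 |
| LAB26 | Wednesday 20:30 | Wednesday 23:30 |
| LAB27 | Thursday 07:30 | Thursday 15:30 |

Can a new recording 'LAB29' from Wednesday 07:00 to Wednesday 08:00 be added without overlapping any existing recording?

LAB22: ends Tuesday 13:00 at or before LAB29 starts Wednesday 07:00 → clear.
LAB23: ends Tuesday 22:30 at or before LAB29 starts Wednesday 07:00 → clear.
LAB24: ends Tuesday 23:30 at or before LAB29 starts Wednesday 07:00 → clear.
LAB25: starts Wednesday 15:30 at or after LAB29 ends Wednesday 08:00 → clear.
LAB26: starts Wednesday 20:30 at or after LAB29 ends Wednesday 08:00 → clear.
LAB27: starts Thursday 07:30 at or after LAB29 ends Wednesday 08:00 → clear.
LAB28: starts Thursday 09:00 at or after LAB29 ends Wednesday 08:00 → clear.

Yes — the slot is free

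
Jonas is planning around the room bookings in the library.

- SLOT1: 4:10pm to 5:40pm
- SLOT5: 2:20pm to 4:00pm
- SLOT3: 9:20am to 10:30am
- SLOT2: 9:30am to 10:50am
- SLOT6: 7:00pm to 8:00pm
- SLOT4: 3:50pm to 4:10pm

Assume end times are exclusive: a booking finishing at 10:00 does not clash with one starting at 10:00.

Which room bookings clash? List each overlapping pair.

Sorted by start: SLOT3, SLOT2, SLOT5, SLOT4, SLOT1, SLOT6.
SLOT2 starts before SLOT3 ends → SLOT3 and SLOT2 overlap.
SLOT5 starts after SLOT3 ends — done with SLOT3.
SLOT5 starts after SLOT2 ends — done with SLOT2.
SLOT4 starts before SLOT5 ends → SLOT5 and SLOT4 overlap.
SLOT1 starts after SLOT5 ends — done with SLOT5.
SLOT1 starts exactly when SLOT4 ends (back-to-back, no overlap) — done with SLOT4.
SLOT6 starts after SLOT1 ends.

SLOT2 & SLOT3, SLOT4 & SLOT5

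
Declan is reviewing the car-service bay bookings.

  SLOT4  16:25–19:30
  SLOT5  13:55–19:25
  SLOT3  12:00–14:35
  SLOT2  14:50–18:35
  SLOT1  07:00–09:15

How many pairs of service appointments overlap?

Two intervals overlap when each starts before the other ends.
Sorted by start: SLOT1, SLOT3, SLOT5, SLOT2, SLOT4.
SLOT3 starts after SLOT1 ends, so SLOT1 has no further overlaps.
SLOT5 starts before SLOT3 ends → SLOT3 and SLOT5 overlap.
SLOT2 starts after SLOT3 ends, so SLOT3 has no further overlaps.
SLOT2 starts before SLOT5 ends → SLOT5 and SLOT2 overlap.
SLOT4 starts before SLOT5 ends → SLOT5 and SLOT4 overlap.
SLOT4 starts before SLOT2 ends → SLOT2 and SLOT4 overlap.
Overlapping pairs: SLOT2 & SLOT4, SLOT2 & SLOT5, SLOT3 & SLOT5, SLOT4 & SLOT5 — 4 in total.

4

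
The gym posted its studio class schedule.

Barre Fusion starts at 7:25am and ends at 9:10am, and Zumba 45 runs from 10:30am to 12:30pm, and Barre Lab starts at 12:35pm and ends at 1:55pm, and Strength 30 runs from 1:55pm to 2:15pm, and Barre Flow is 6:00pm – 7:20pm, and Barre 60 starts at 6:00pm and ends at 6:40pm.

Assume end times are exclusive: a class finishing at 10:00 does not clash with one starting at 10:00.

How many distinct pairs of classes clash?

1

Sorted by start: Barre Fusion, Zumba 45, Barre Lab, Strength 30, Barre Flow, Barre 60.
Zumba 45 starts after Barre Fusion ends; Barre Fusion is clear from here.
Barre Lab starts after Zumba 45 ends; Zumba 45 is clear from here.
Strength 30 starts exactly when Barre Lab ends (back-to-back, no overlap); Barre Lab is clear from here.
Barre Flow starts after Strength 30 ends; Strength 30 is clear from here.
Barre 60 starts before Barre Flow ends → Barre Flow and Barre 60 overlap.
Overlapping pairs: Barre 60 & Barre Flow — 1 in total.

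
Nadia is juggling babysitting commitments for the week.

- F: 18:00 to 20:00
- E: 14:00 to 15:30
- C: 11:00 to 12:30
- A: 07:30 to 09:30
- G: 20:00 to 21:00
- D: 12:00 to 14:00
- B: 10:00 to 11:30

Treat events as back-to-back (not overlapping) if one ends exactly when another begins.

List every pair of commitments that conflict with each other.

Sorted by start: A, B, C, D, E, F, G.
B starts after A ends — done with A.
C starts before B ends → B and C overlap.
D starts after B ends — done with B.
D starts before C ends → C and D overlap.
E starts after C ends — done with C.
E starts exactly when D ends (back-to-back, no overlap) — done with D.
F starts after E ends — done with E.
G starts exactly when F ends (back-to-back, no overlap).

B & C, C & D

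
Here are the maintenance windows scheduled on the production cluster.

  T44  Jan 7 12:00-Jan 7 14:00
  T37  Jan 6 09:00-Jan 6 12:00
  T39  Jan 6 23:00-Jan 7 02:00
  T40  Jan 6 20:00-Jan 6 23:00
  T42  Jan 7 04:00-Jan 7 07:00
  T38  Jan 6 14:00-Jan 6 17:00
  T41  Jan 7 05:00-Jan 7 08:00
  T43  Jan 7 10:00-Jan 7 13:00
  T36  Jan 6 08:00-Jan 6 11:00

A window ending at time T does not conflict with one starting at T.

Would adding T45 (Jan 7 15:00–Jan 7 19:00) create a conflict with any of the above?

T36: ends Jan 6 11:00 at or before T45 starts Jan 7 15:00 → clear.
T37: ends Jan 6 12:00 at or before T45 starts Jan 7 15:00 → clear.
T38: ends Jan 6 17:00 at or before T45 starts Jan 7 15:00 → clear.
T40: ends Jan 6 23:00 at or before T45 starts Jan 7 15:00 → clear.
T39: ends Jan 7 02:00 at or before T45 starts Jan 7 15:00 → clear.
T42: ends Jan 7 07:00 at or before T45 starts Jan 7 15:00 → clear.
T41: ends Jan 7 08:00 at or before T45 starts Jan 7 15:00 → clear.
T43: ends Jan 7 13:00 at or before T45 starts Jan 7 15:00 → clear.
T44: ends Jan 7 14:00 at or before T45 starts Jan 7 15:00 → clear.

No — it doesn't clash with anything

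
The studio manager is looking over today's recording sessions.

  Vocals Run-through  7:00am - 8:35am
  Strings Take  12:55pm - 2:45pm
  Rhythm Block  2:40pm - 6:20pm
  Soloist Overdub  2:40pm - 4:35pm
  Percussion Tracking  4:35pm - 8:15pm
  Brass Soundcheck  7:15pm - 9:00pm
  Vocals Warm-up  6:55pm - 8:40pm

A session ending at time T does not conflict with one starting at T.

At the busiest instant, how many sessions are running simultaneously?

Sort all start/end points and keep a running count:
7:00am start Vocals Run-through → 1
8:35am end Vocals Run-through → 0
12:55pm start Strings Take → 1
2:40pm start Rhythm Block → 2
2:40pm start Soloist Overdub → 3
2:45pm end Strings Take → 2
4:35pm end Soloist Overdub → 1
4:35pm start Percussion Tracking → 2
6:20pm end Rhythm Block → 1
6:55pm start Vocals Warm-up → 2
7:15pm start Brass Soundcheck → 3
8:15pm end Percussion Tracking → 2
8:40pm end Vocals Warm-up → 1
9:00pm end Brass Soundcheck → 0
Peak is 3, at 2:40pm (Rhythm Block, Soloist Overdub, Strings Take).

3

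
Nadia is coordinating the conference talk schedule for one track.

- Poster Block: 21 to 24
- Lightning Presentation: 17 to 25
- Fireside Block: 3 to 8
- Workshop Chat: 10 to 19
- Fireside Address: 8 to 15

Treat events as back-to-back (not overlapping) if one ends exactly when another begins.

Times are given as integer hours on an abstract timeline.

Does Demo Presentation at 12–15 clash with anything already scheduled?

Fireside Block: ends 8 at or before Demo Presentation starts 12 → clear.
Fireside Address: starts 8 before Demo Presentation ends 15, and ends 15 after Demo Presentation starts 12 → overlap.
Workshop Chat: starts 10 before Demo Presentation ends 15, and ends 19 after Demo Presentation starts 12 → overlap.
Lightning Presentation: starts 17 at or after Demo Presentation ends 15 → clear.
Poster Block: starts 21 at or after Demo Presentation ends 15 → clear.
Demo Presentation overlaps Workshop Chat, Fireside Address.

Yes — it overlaps Fireside Address, Workshop Chat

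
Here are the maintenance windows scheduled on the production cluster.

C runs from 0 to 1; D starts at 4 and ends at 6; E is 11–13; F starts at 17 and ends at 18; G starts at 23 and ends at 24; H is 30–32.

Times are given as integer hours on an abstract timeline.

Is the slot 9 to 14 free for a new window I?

No — it overlaps E

C: ends 1 at or before I starts 9 → clear.
D: ends 6 at or before I starts 9 → clear.
E: starts 11 before I ends 14, and ends 13 after I starts 9 → overlap.
F: starts 17 at or after I ends 14 → clear.
G: starts 23 at or after I ends 14 → clear.
H: starts 30 at or after I ends 14 → clear.
I overlaps E.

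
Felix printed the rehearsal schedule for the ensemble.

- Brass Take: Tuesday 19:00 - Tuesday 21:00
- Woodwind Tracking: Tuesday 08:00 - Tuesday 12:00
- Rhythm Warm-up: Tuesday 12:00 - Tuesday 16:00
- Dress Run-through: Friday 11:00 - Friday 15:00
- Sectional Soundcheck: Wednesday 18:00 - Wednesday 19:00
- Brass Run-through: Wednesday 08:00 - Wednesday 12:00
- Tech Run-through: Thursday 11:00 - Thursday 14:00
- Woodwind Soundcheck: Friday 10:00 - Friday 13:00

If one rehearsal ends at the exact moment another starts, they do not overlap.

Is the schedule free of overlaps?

No

Sorted by start: Woodwind Tracking, Rhythm Warm-up, Brass Take, Brass Run-through, Sectional Soundcheck, Tech Run-through, Woodwind Soundcheck, Dress Run-through.
Rhythm Warm-up starts exactly when Woodwind Tracking ends (back-to-back, no overlap), so nothing later overlaps Woodwind Tracking either.
Brass Take starts after Rhythm Warm-up ends, so nothing later overlaps Rhythm Warm-up either.
Brass Run-through starts after Brass Take ends, so nothing later overlaps Brass Take either.
Sectional Soundcheck starts after Brass Run-through ends, so nothing later overlaps Brass Run-through either.
Tech Run-through starts after Sectional Soundcheck ends, so nothing later overlaps Sectional Soundcheck either.
Woodwind Soundcheck starts after Tech Run-through ends, so nothing later overlaps Tech Run-through either.
Dress Run-through starts before Woodwind Soundcheck ends → Woodwind Soundcheck and Dress Run-through overlap.
That's a conflict, so the schedule is not conflict-free.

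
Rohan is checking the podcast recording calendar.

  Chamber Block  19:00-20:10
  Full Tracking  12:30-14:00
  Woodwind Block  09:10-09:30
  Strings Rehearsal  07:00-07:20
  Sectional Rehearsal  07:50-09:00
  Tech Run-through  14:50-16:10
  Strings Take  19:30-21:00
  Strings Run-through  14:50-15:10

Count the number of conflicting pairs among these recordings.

2

Sorted by start: Strings Rehearsal, Sectional Rehearsal, Woodwind Block, Full Tracking, Tech Run-through, Strings Run-through, Chamber Block, Strings Take.
Sectional Rehearsal starts after Strings Rehearsal ends, so nothing later overlaps Strings Rehearsal either.
Woodwind Block starts after Sectional Rehearsal ends, so nothing later overlaps Sectional Rehearsal either.
Full Tracking starts after Woodwind Block ends, so nothing later overlaps Woodwind Block either.
Tech Run-through starts after Full Tracking ends, so nothing later overlaps Full Tracking either.
Strings Run-through starts before Tech Run-through ends → Tech Run-through and Strings Run-through overlap.
Chamber Block starts after Tech Run-through ends, so nothing later overlaps Tech Run-through either.
Chamber Block starts after Strings Run-through ends, so nothing later overlaps Strings Run-through either.
Strings Take starts before Chamber Block ends → Chamber Block and Strings Take overlap.
Overlapping pairs: Chamber Block & Strings Take, Strings Run-through & Tech Run-through — 2 in total.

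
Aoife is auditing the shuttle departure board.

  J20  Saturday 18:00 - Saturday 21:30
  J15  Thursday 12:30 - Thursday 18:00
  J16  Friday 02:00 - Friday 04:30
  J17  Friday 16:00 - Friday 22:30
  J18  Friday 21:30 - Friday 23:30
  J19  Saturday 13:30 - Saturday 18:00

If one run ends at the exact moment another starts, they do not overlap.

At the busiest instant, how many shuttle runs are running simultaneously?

2

Sort all start/end points and keep a running count:
Thursday 12:30 start J15 → 1
Thursday 18:00 end J15 → 0
Friday 02:00 start J16 → 1
Friday 04:30 end J16 → 0
Friday 16:00 start J17 → 1
Friday 21:30 start J18 → 2
Friday 22:30 end J17 → 1
Friday 23:30 end J18 → 0
Saturday 13:30 start J19 → 1
Saturday 18:00 end J19 → 0
Saturday 18:00 start J20 → 1
Saturday 21:30 end J20 → 0
Peak is 2, at Friday 21:30 (J17, J18).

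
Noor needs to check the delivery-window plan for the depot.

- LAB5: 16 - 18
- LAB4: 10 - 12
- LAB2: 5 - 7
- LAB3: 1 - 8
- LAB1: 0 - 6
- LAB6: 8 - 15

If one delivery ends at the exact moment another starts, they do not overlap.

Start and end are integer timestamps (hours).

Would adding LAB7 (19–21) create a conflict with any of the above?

LAB1: ends 6 at or before LAB7 starts 19 → clear.
LAB3: ends 8 at or before LAB7 starts 19 → clear.
LAB2: ends 7 at or before LAB7 starts 19 → clear.
LAB6: ends 15 at or before LAB7 starts 19 → clear.
LAB4: ends 12 at or before LAB7 starts 19 → clear.
LAB5: ends 18 at or before LAB7 starts 19 → clear.

No — it doesn't clash with anything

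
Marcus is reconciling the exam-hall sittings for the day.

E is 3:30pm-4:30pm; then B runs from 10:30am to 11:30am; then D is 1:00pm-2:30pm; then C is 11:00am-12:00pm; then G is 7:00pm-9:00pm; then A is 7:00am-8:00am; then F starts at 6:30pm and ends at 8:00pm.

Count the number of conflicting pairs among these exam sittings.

Sorted by start: A, B, C, D, E, F, G.
B starts after A ends; A is clear from here.
C starts before B ends → B and C overlap.
D starts after B ends; B is clear from here.
D starts after C ends; C is clear from here.
E starts after D ends; D is clear from here.
F starts after E ends; E is clear from here.
G starts before F ends → F and G overlap.
Overlapping pairs: B & C, F & G — 2 in total.

2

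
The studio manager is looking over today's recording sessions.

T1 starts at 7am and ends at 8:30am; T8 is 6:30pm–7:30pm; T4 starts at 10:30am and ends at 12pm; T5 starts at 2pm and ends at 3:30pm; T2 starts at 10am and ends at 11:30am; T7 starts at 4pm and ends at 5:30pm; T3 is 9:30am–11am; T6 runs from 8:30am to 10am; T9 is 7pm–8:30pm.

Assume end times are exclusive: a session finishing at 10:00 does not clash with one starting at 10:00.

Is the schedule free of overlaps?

No

Sorted by start: T1, T6, T3, T2, T4, T5, T7, T8, T9.
T6 starts exactly when T1 ends (back-to-back, no overlap); T1 is clear from here.
T3 starts before T6 ends → T6 and T3 overlap.
That's a conflict, so the schedule is not conflict-free.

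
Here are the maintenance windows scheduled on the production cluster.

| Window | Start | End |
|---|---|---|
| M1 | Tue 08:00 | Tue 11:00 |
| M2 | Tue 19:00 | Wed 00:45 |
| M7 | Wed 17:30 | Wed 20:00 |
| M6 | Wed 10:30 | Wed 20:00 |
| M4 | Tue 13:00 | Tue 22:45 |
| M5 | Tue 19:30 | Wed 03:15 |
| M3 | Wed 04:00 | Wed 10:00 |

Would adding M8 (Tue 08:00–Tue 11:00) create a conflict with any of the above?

M1: starts Tue 08:00 before M8 ends Tue 11:00, and ends Tue 11:00 after M8 starts Tue 08:00 → overlap.
M4: starts Tue 13:00 at or after M8 ends Tue 11:00 → clear.
M2: starts Tue 19:00 at or after M8 ends Tue 11:00 → clear.
M5: starts Tue 19:30 at or after M8 ends Tue 11:00 → clear.
M3: starts Wed 04:00 at or after M8 ends Tue 11:00 → clear.
M6: starts Wed 10:30 at or after M8 ends Tue 11:00 → clear.
M7: starts Wed 17:30 at or after M8 ends Tue 11:00 → clear.
M8 overlaps M1.

Yes — it overlaps M1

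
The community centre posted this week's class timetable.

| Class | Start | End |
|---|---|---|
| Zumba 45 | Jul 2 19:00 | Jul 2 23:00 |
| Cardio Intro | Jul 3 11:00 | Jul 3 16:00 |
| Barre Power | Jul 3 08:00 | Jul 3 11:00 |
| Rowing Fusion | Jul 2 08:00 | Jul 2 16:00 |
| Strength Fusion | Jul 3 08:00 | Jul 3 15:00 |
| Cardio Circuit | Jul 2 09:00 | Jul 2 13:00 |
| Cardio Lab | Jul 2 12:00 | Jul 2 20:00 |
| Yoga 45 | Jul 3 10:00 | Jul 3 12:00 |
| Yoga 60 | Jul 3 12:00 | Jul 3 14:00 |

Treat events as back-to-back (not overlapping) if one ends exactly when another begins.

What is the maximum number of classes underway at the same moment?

Sort all start/end points and keep a running count:
Jul 2 08:00 start Rowing Fusion → 1
Jul 2 09:00 start Cardio Circuit → 2
Jul 2 12:00 start Cardio Lab → 3
Jul 2 13:00 end Cardio Circuit → 2
Jul 2 16:00 end Rowing Fusion → 1
Jul 2 19:00 start Zumba 45 → 2
Jul 2 20:00 end Cardio Lab → 1
Jul 2 23:00 end Zumba 45 → 0
Jul 3 08:00 start Barre Power → 1
Jul 3 08:00 start Strength Fusion → 2
Jul 3 10:00 start Yoga 45 → 3
Jul 3 11:00 end Barre Power → 2
Jul 3 11:00 start Cardio Intro → 3
Jul 3 12:00 end Yoga 45 → 2
Jul 3 12:00 start Yoga 60 → 3
Jul 3 14:00 end Yoga 60 → 2
Jul 3 15:00 end Strength Fusion → 1
Jul 3 16:00 end Cardio Intro → 0
Peak is 3, at Jul 2 12:00 (Cardio Circuit, Cardio Lab, Rowing Fusion).

3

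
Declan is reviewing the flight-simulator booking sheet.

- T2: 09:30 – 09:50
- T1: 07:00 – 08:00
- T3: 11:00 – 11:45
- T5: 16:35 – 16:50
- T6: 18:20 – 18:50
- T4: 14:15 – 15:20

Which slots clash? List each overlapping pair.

no overlapping pairs

Sorted by start: T1, T2, T3, T4, T5, T6.
T2 starts after T1 ends — done with T1.
T3 starts after T2 ends — done with T2.
T4 starts after T3 ends — done with T3.
T5 starts after T4 ends — done with T4.
T6 starts after T5 ends.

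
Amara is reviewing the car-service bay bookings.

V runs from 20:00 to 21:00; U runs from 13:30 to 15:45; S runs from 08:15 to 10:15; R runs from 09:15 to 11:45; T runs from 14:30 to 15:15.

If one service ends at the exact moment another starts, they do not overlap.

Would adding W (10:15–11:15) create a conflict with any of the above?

Yes — it overlaps R

S: ends 10:15 at or before W starts 10:15 → clear.
R: starts 09:15 before W ends 11:15, and ends 11:45 after W starts 10:15 → overlap.
U: starts 13:30 at or after W ends 11:15 → clear.
T: starts 14:30 at or after W ends 11:15 → clear.
V: starts 20:00 at or after W ends 11:15 → clear.
W overlaps R.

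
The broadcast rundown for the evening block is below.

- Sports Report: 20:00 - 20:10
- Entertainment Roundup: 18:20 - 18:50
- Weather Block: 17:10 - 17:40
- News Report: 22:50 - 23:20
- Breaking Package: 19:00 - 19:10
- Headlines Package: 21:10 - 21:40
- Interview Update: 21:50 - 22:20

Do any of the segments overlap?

Sorted by start: Weather Block, Entertainment Roundup, Breaking Package, Sports Report, Headlines Package, Interview Update, News Report.
Entertainment Roundup starts after Weather Block ends; Weather Block is clear from here.
Breaking Package starts after Entertainment Roundup ends; Entertainment Roundup is clear from here.
Sports Report starts after Breaking Package ends; Breaking Package is clear from here.
Headlines Package starts after Sports Report ends; Sports Report is clear from here.
Interview Update starts after Headlines Package ends; Headlines Package is clear from here.
News Report starts after Interview Update ends.
Every pair is clear; the schedule has no overlaps.

No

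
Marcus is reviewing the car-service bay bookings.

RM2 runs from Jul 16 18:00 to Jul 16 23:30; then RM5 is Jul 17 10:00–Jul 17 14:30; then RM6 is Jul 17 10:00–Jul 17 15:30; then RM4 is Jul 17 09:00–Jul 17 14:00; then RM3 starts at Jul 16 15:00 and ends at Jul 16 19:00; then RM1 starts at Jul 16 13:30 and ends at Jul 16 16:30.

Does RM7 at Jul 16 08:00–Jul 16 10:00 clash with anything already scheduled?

RM1: starts Jul 16 13:30 at or after RM7 ends Jul 16 10:00 → clear.
RM3: starts Jul 16 15:00 at or after RM7 ends Jul 16 10:00 → clear.
RM2: starts Jul 16 18:00 at or after RM7 ends Jul 16 10:00 → clear.
RM4: starts Jul 17 09:00 at or after RM7 ends Jul 16 10:00 → clear.
RM5: starts Jul 17 10:00 at or after RM7 ends Jul 16 10:00 → clear.
RM6: starts Jul 17 10:00 at or after RM7 ends Jul 16 10:00 → clear.

No — it doesn't clash with anything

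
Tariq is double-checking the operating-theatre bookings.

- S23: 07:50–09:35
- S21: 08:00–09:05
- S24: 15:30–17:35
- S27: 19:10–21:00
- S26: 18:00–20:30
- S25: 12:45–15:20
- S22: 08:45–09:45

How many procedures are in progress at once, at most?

Sort all start/end points and keep a running count:
07:50 start S23 → 1
08:00 start S21 → 2
08:45 start S22 → 3
09:05 end S21 → 2
09:35 end S23 → 1
09:45 end S22 → 0
12:45 start S25 → 1
15:20 end S25 → 0
15:30 start S24 → 1
17:35 end S24 → 0
18:00 start S26 → 1
19:10 start S27 → 2
20:30 end S26 → 1
21:00 end S27 → 0
Peak is 3, at 08:45 (S21, S22, S23).

3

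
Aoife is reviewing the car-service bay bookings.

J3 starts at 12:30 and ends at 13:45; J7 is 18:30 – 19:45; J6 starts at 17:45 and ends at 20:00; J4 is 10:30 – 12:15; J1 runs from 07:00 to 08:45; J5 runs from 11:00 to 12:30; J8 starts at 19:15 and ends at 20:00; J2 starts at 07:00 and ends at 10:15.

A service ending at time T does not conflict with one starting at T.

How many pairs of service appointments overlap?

Two intervals overlap when each starts before the other ends.
Sorted by start: J1, J2, J4, J5, J3, J6, J7, J8.
J2 starts before J1 ends → J1 and J2 overlap.
J4 starts after J1 ends — done with J1.
J4 starts after J2 ends — done with J2.
J5 starts before J4 ends → J4 and J5 overlap.
J3 starts after J4 ends — done with J4.
J3 starts exactly when J5 ends (back-to-back, no overlap) — done with J5.
J6 starts after J3 ends — done with J3.
J7 starts before J6 ends → J6 and J7 overlap.
J8 starts before J6 ends → J6 and J8 overlap.
J8 starts before J7 ends → J7 and J8 overlap.
Overlapping pairs: J1 & J2, J4 & J5, J6 & J7, J6 & J8, J7 & J8 — 5 in total.

5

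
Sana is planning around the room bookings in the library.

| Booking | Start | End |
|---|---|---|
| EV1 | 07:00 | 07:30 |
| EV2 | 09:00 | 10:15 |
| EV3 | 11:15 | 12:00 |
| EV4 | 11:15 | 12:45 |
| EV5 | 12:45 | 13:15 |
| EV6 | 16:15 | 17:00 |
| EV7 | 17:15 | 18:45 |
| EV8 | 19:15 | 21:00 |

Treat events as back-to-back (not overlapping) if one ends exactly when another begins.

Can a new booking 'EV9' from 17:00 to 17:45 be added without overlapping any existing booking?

EV1: ends 07:30 at or before EV9 starts 17:00 → clear.
EV2: ends 10:15 at or before EV9 starts 17:00 → clear.
EV3: ends 12:00 at or before EV9 starts 17:00 → clear.
EV4: ends 12:45 at or before EV9 starts 17:00 → clear.
EV5: ends 13:15 at or before EV9 starts 17:00 → clear.
EV6: ends 17:00 at or before EV9 starts 17:00 → clear.
EV7: starts 17:15 before EV9 ends 17:45, and ends 18:45 after EV9 starts 17:00 → overlap.
EV8: starts 19:15 at or after EV9 ends 17:45 → clear.
EV9 overlaps EV7.

No — it overlaps EV7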